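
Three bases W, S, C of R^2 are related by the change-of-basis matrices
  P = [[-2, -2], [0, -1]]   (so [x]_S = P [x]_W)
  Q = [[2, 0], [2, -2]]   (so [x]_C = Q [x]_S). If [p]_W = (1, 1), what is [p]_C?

(-8, -6)

First [p]_S = P [p]_W = (-4, -1).
Then [p]_C = Q [p]_S = (-8, -6).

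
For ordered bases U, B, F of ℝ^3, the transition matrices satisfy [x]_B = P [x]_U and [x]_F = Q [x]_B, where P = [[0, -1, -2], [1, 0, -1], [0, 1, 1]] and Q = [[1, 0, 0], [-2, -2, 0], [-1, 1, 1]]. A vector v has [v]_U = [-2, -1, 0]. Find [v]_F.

[1, 2, -4]

First [v]_B = P [v]_U = [1, -2, -1].
Then [v]_F = Q [v]_B = [1, 2, -4].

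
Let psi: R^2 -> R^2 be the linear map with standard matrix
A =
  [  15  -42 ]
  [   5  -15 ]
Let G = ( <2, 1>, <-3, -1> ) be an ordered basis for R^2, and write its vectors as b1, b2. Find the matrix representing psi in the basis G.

The j-th column of [psi]_G is [psi(bj)]_G.
psi(b1) = A b1 = <-12, -5> = -3b1 + 2b2, so column 1 is <-3, 2>.
Repeating for b2 and assembling the columns gives [[-3, 3], [2, 3]].

[[-3, 3], [2, 3]]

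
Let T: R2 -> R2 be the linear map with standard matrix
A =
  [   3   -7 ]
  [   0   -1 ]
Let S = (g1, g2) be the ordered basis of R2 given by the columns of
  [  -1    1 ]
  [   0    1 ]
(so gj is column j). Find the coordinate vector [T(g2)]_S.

Column 2 of [T]_S is the S-coordinate vector of T(g2).
In standard coordinates T(g2) = A g2 = <-4, -1>.
Converting to S: <-4, -1> = 3g1 - g2, so the coordinate vector is <3, -1>.

<3, -1>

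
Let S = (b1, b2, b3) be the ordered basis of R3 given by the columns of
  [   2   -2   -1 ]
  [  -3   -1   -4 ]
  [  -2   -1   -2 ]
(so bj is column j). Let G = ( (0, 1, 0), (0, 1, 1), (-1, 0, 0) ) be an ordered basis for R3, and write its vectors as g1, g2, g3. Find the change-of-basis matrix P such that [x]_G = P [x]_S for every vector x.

[[-1, 0, -2], [-2, -1, -2], [-2, 2, 1]]

Take x = bj: its S-coordinates are the j-th standard unit vector, so P e_j — column j of P — equals [bj]_G.
b1 = -g1 - 2g2 - 2g3, giving column 1 = (-1, -2, -2); repeating for each j gives P = [[-1, 0, -2], [-2, -1, -2], [-2, 2, 1]].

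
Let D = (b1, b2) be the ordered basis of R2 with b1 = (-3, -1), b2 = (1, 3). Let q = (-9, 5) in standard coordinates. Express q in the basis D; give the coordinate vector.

(4, 3)

[q]_D is the unique c with M c = q, where M has columns b1, b2.
System: -3c_1 + c_2 = -9, -c_1 + 3c_2 = 5; solving gives c_1 = 4, c_2 = 3.
Check: 4b1 + 3b2 = (-9, 5).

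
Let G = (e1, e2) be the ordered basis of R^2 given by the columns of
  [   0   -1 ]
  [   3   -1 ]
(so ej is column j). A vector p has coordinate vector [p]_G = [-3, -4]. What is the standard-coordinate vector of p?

By definition p = -3e1 - 4e2.
Summing componentwise gives [4, -5].

[4, -5]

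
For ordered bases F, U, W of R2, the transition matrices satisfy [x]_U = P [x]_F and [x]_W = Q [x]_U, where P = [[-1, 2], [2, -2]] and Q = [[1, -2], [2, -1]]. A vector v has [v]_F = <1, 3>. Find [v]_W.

First [v]_U = P [v]_F = <5, -4>.
Then [v]_W = Q [v]_U = <13, 14>.

<13, 14>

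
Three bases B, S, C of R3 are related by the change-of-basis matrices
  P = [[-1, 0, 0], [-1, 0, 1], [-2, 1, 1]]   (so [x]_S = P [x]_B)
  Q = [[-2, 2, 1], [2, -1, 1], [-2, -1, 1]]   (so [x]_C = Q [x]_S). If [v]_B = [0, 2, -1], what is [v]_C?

Composing the changes, [v]_C = Q P [v]_B.
Q P = [[-2, 1, 3], [-3, 1, 0], [1, 1, 0]]; applying this to [0, 2, -1] gives [-1, 2, 2].

[-1, 2, 2]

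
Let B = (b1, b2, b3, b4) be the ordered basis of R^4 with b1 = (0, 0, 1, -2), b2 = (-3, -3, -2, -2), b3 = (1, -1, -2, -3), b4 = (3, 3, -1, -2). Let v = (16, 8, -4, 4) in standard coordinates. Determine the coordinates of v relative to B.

We seek scalars with c_1 b1 + ... + c_4 b4 = v; equivalently solve M c = v where the columns of M are b1, ..., b4.
Row-reducing the augmented matrix [M | v] gives c = (-4, -4, 4, 0).
Check: -4b1 - 4b2 + 4b3 + 0·b4 = (16, 8, -4, 4).

(-4, -4, 4, 0)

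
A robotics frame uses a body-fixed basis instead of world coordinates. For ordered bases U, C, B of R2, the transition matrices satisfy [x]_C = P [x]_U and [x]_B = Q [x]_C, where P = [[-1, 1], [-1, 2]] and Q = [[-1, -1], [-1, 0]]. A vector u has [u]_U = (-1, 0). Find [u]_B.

First [u]_C = P [u]_U = (1, 1).
Then [u]_B = Q [u]_C = (-2, -1).

(-2, -1)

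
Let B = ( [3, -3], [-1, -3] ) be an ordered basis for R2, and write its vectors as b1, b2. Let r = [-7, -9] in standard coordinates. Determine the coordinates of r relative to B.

Write r = c_1 b1 + c_2 b2 and solve for the c_i.
System: 3c_1 - c_2 = -7, -3c_1 - 3c_2 = -9; solving gives c_1 = -1, c_2 = 4.
Check: -b1 + 4b2 = [-7, -9].

[-1, 4]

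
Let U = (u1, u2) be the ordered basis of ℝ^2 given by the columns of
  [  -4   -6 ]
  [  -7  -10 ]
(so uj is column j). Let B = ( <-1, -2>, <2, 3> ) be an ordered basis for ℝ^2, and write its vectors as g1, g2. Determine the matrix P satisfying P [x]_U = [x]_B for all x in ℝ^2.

Take x = uj: its U-coordinates are the j-th standard unit vector, so P e_j — column j of P — equals [uj]_B.
u1 = 2g1 - g2, giving column 1 = <2, -1>; repeating for each j gives P = [[2, 2], [-1, -2]].

[[2, 2], [-1, -2]]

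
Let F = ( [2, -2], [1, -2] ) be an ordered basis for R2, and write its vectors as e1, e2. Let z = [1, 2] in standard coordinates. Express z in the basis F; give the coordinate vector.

[2, -3]

[z]_F is the unique c with M c = z, where M has columns e1, e2.
System: 2c_1 + c_2 = 1, -2c_1 - 2c_2 = 2; solving gives c_1 = 2, c_2 = -3.
Check: 2e1 - 3e2 = [1, 2].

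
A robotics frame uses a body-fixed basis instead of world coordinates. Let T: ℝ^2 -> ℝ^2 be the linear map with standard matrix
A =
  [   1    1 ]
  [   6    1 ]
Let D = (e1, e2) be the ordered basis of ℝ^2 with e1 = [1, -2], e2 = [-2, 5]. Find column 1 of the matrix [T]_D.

Compute T(e1) = A e1 = [-1, 4] in standard coordinates.
Then write this in D-coordinates: solve for y in y_1 e1 + y_2 e2 = [-1, 4].
This gives y = [3, 2], which is column 1 of [T]_D.

[3, 2]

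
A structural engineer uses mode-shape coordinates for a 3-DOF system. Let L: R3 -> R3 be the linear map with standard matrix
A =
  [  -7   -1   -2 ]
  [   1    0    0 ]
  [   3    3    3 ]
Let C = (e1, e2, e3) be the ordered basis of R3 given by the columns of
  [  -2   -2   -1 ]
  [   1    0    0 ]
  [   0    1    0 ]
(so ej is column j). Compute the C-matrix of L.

[[-2, -2, -1], [-3, -3, -3], [-3, -2, 1]]

With P the matrix whose columns are e1, ..., e3, [L]_C = P^(-1) A P.
Column by column: L(e1) = A e1 = <13, -2, -3>; its C-coordinates <-2, -3, -3> give column 1.
Continuing for each basis vector yields [L]_C = [[-2, -2, -1], [-3, -3, -3], [-3, -2, 1]].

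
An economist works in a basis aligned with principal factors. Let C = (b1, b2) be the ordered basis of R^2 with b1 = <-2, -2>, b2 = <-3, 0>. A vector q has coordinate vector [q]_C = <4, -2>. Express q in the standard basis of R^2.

By definition q = 4b1 - 2b2.
Summing componentwise gives <-2, -8>.

<-2, -8>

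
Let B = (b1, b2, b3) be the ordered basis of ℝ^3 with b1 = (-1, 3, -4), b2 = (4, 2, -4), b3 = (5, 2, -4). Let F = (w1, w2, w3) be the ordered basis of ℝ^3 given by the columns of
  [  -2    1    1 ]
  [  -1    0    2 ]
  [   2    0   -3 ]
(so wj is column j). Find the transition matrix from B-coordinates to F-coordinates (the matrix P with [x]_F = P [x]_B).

[[1, -2, -2], [-1, 0, 1], [2, 0, 0]]

Let M have columns bj and N have columns wj. Then for every x, N [x]_F = x = M [x]_B, so P = N^(-1) M.
Since det N = 1, N^(-1) has integer entries; multiplying gives P = [[1, -2, -2], [-1, 0, 1], [2, 0, 0]].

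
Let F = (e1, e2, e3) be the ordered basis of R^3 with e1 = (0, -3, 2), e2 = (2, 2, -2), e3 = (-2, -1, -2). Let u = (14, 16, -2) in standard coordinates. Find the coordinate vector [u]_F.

(-2, 3, -4)

[u]_F is the unique c with M c = u, where M has columns e1, ..., e3.
Row-reducing the augmented matrix [M | u] gives c = (-2, 3, -4).
Check: -2e1 + 3e2 - 4e3 = (14, 16, -2).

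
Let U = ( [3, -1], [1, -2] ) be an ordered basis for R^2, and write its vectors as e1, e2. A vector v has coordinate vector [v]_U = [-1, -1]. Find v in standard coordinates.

By definition v = -e1 - e2.
Summing componentwise gives [-4, 3].

[-4, 3]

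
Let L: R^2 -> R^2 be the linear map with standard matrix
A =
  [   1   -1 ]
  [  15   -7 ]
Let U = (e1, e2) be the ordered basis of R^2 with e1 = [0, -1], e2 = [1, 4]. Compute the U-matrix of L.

[[-3, 1], [1, -3]]

With P the matrix whose columns are e1, e2, [L]_U = P^(-1) A P.
Column by column: L(e1) = A e1 = [1, 7]; its U-coordinates [-3, 1] give column 1.
Continuing for each basis vector yields [L]_U = [[-3, 1], [1, -3]].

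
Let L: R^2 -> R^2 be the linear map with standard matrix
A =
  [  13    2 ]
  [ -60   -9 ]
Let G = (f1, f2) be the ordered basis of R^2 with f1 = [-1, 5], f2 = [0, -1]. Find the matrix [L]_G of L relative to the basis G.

[[3, 2], [0, 1]]

Let P have columns f1, f2. Then [L]_G = P^(-1) A P.
Here det P = 1, so P^(-1) is integer; computing A P first and then P^(-1)(A P) gives [[3, 2], [0, 1]].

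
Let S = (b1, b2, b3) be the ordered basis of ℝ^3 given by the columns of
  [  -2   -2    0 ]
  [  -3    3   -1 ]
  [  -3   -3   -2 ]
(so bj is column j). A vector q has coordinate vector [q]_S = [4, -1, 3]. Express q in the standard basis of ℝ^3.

The coordinates say q = 4b1 - b2 + 3b3; adding the scaled basis vectors gives [-6, -18, -15].

[-6, -18, -15]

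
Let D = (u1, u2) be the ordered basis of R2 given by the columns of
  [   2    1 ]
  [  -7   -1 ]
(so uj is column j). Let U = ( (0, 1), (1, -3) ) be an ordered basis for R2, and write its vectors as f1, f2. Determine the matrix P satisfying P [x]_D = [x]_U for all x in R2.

[[-1, 2], [2, 1]]

Column j of P is [uj]_U, since P maps D-coordinates to U-coordinates.
Expressing u1 in U: u1 = -f1 + 2f2, so column 1 of P is (-1, 2).
Doing the same for each uj gives P = [[-1, 2], [2, 1]].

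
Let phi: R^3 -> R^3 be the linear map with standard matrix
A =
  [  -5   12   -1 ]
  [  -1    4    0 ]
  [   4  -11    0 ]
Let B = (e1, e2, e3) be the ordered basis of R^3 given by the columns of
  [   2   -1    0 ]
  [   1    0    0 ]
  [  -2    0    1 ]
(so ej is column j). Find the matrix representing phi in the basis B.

Let P have columns e1, ..., e3. Then [phi]_B = P^(-1) A P.
Here det P = 1, so P^(-1) is integer; computing A P first and then P^(-1)(A P) gives [[2, 1, 0], [0, -3, 1], [1, -2, 0]].

[[2, 1, 0], [0, -3, 1], [1, -2, 0]]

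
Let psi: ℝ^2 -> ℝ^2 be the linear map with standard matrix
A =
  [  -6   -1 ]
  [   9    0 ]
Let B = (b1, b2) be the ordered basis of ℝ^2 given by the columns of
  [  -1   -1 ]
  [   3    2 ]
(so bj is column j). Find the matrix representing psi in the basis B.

[[-3, -1], [0, -3]]

The j-th column of [psi]_B is [psi(bj)]_B.
psi(b1) = A b1 = <3, -9> = -3b1 + 0·b2, so column 1 is <-3, 0>.
Repeating for b2 and assembling the columns gives [[-3, -1], [0, -3]].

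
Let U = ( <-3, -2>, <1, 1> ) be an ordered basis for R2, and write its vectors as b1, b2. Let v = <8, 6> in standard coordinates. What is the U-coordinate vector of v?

[v]_U is the unique c with M c = v, where M has columns b1, b2.
System: -3c_1 + c_2 = 8, -2c_1 + c_2 = 6; solving gives c_1 = -2, c_2 = 2.
Check: -2b1 + 2b2 = <8, 6>.

<-2, 2>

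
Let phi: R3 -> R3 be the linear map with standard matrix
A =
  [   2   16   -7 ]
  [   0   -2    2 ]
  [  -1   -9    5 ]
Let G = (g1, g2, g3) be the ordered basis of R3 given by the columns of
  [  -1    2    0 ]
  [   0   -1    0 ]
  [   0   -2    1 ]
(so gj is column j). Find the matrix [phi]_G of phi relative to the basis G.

With P the matrix whose columns are g1, ..., g3, [phi]_G = P^(-1) A P.
Column by column: phi(g1) = A g1 = <-2, 0, 1>; its G-coordinates <2, 0, 1> give column 1.
Continuing for each basis vector yields [phi]_G = [[2, 2, 3], [0, 2, -2], [1, 1, 1]].

[[2, 2, 3], [0, 2, -2], [1, 1, 1]]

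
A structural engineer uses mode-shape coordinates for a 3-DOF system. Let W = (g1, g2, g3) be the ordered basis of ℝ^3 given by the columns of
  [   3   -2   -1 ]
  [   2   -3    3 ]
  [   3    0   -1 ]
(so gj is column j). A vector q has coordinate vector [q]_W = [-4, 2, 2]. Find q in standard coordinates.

[-18, -8, -14]

By definition q = -4g1 + 2g2 + 2g3.
Summing componentwise gives [-18, -8, -14].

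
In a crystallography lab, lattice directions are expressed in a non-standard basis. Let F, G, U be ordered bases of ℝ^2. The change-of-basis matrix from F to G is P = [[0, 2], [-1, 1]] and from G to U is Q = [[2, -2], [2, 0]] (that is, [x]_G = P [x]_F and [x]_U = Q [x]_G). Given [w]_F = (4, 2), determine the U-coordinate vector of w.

(12, 8)

First [w]_G = P [w]_F = (4, -2).
Then [w]_U = Q [w]_G = (12, 8).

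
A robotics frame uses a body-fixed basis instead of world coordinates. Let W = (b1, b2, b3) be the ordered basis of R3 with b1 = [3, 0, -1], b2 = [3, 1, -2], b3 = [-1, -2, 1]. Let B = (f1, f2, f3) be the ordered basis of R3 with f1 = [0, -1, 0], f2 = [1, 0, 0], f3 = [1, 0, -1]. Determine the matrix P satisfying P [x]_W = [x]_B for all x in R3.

[[0, -1, 2], [2, 1, 0], [1, 2, -1]]

Take x = bj: its W-coordinates are the j-th standard unit vector, so P e_j — column j of P — equals [bj]_B.
b1 = 0·f1 + 2f2 + f3, giving column 1 = [0, 2, 1]; repeating for each j gives P = [[0, -1, 2], [2, 1, 0], [1, 2, -1]].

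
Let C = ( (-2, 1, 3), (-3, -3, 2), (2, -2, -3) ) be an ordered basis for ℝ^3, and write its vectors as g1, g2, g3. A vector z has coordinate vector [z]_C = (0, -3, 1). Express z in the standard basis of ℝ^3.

By definition z = 0·g1 - 3g2 + g3.
Summing componentwise gives (11, 7, -9).

(11, 7, -9)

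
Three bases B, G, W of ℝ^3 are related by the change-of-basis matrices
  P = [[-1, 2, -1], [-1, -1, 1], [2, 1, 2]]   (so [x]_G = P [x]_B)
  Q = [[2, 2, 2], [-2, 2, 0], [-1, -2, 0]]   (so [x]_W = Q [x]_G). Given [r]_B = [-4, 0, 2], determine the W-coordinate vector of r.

Composing the changes, [r]_W = Q P [r]_B.
Q P = [[0, 4, 4], [0, -6, 4], [3, 0, -1]]; applying this to [-4, 0, 2] gives [8, 8, -14].

[8, 8, -14]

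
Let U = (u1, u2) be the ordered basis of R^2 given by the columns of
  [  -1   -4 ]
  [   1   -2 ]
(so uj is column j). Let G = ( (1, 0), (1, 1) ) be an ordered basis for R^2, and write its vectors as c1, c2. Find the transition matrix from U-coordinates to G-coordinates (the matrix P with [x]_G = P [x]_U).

[[-2, -2], [1, -2]]

Take x = uj: its U-coordinates are the j-th standard unit vector, so P e_j — column j of P — equals [uj]_G.
u1 = -2c1 + c2, giving column 1 = (-2, 1); repeating for each j gives P = [[-2, -2], [1, -2]].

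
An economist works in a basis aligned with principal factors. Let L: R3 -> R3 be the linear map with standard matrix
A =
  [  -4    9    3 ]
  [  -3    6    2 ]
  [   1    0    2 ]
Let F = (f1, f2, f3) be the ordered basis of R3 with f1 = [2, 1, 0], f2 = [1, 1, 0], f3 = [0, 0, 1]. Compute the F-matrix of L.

With P the matrix whose columns are f1, ..., f3, [L]_F = P^(-1) A P.
Column by column: L(f1) = A f1 = [1, 0, 2]; its F-coordinates [1, -1, 2] give column 1.
Continuing for each basis vector yields [L]_F = [[1, 2, 1], [-1, 1, 1], [2, 1, 2]].

[[1, 2, 1], [-1, 1, 1], [2, 1, 2]]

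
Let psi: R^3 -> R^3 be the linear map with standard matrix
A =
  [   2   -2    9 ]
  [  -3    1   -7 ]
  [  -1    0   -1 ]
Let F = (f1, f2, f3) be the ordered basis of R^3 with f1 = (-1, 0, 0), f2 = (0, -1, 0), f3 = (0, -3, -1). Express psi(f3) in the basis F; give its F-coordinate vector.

(3, -1, -1)

Column 3 of [psi]_F is the F-coordinate vector of psi(f3).
In standard coordinates psi(f3) = A f3 = (-3, 4, 1).
Converting to F: (-3, 4, 1) = 3f1 - f2 - f3, so the coordinate vector is (3, -1, -1).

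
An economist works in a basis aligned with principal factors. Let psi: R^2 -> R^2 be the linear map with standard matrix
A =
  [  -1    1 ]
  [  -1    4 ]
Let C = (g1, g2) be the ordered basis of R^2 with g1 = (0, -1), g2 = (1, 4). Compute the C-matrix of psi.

The j-th column of [psi]_C is [psi(gj)]_C.
psi(g1) = A g1 = (-1, -4) = 0·g1 - g2, so column 1 is (0, -1).
Repeating for g2 and assembling the columns gives [[0, -3], [-1, 3]].

[[0, -3], [-1, 3]]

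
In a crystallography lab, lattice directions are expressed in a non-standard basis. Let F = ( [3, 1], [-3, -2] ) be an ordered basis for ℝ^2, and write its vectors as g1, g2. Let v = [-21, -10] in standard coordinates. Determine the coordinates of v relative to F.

We seek scalars with c_1 g1 + c_2 g2 = v; equivalently solve M c = v where the columns of M are g1, g2.
System: 3c_1 - 3c_2 = -21, c_1 - 2c_2 = -10; solving gives c_1 = -4, c_2 = 3.
Check: -4g1 + 3g2 = [-21, -10].

[-4, 3]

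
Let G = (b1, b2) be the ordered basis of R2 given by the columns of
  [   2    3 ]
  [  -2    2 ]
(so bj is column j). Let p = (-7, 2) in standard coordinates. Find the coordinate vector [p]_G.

(-2, -1)

Write p = c_1 b1 + c_2 b2 and solve for the c_i.
System: 2c_1 + 3c_2 = -7, -2c_1 + 2c_2 = 2; solving gives c_1 = -2, c_2 = -1.
Check: -2b1 - b2 = (-7, 2).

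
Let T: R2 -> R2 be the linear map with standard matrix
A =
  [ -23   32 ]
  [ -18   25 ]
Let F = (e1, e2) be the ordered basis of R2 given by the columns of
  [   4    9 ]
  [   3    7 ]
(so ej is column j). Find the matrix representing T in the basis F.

The j-th column of [T]_F is [T(ej)]_F.
T(e1) = A e1 = (4, 3) = e1 + 0·e2, so column 1 is (1, 0).
Repeating for e2 and assembling the columns gives [[1, 2], [0, 1]].

[[1, 2], [0, 1]]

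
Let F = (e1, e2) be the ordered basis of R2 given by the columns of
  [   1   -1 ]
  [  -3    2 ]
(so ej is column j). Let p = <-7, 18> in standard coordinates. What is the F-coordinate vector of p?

[p]_F is the unique c with M c = p, where M has columns e1, e2.
System: c_1 - c_2 = -7, -3c_1 + 2c_2 = 18; solving gives c_1 = -4, c_2 = 3.
Check: -4e1 + 3e2 = <-7, 18>.

<-4, 3>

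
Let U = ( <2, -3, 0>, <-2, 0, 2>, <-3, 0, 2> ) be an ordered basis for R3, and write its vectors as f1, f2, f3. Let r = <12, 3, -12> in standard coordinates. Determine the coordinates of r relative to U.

<-1, -4, -2>

We seek scalars with c_1 f1 + ... + c_3 f3 = r; equivalently solve M c = r where the columns of M are f1, ..., f3.
Gaussian elimination on [M | r] yields c = (-1, -4, -2).
Check: -f1 - 4f2 - 2f3 = <12, 3, -12>.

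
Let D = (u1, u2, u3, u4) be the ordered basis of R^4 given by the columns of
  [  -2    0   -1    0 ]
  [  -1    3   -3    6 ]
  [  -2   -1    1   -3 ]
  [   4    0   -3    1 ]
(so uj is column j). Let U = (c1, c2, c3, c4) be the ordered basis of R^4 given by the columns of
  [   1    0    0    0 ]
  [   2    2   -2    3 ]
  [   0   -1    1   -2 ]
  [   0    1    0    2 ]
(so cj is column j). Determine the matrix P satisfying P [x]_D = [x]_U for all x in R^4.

Column j of P is [uj]_U, since P maps D-coordinates to U-coordinates.
Expressing u1 in U: u1 = -2c1 + 2c2 + 2c3 + c4, so column 1 of P is (-2, 2, 2, 1).
Doing the same for each uj gives P = [[-2, 0, -1, 0], [2, 2, -1, 1], [2, -1, -2, -2], [1, -1, -1, 0]].

[[-2, 0, -1, 0], [2, 2, -1, 1], [2, -1, -2, -2], [1, -1, -1, 0]]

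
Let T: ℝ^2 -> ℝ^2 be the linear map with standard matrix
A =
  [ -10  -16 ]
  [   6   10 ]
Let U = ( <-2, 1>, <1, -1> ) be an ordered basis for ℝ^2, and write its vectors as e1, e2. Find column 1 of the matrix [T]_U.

Compute T(e1) = A e1 = <4, -2> in standard coordinates.
Then write this in U-coordinates: solve for y in y_1 e1 + y_2 e2 = <4, -2>.
This gives y = <-2, 0>, which is column 1 of [T]_U.

<-2, 0>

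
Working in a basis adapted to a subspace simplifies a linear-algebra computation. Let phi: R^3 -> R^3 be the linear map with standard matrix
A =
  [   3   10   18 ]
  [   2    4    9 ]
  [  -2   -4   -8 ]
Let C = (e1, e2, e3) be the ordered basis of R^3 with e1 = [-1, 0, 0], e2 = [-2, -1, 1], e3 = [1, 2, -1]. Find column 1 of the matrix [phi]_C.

[-1, 2, 0]

Column 1 of [phi]_C is the C-coordinate vector of phi(e1).
In standard coordinates phi(e1) = A e1 = [-3, -2, 2].
Converting to C: [-3, -2, 2] = -e1 + 2e2 + 0·e3, so the coordinate vector is [-1, 2, 0].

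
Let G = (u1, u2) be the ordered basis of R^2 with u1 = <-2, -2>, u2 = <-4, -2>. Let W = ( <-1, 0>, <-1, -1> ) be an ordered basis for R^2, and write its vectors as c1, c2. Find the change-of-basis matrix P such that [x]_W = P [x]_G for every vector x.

[[0, 2], [2, 2]]

Let M have columns uj and N have columns cj. Then for every x, N [x]_W = x = M [x]_G, so P = N^(-1) M.
Since det N = 1, N^(-1) has integer entries; multiplying gives P = [[0, 2], [2, 2]].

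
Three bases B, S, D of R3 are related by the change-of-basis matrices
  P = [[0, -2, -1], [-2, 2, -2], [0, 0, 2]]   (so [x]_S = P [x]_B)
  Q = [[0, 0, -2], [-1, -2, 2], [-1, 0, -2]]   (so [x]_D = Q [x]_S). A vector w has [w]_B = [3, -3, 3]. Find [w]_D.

Apply P to get S-coordinates [3, -18, 6], then Q to get D-coordinates.
The result is [w]_D = [-12, 45, -15].

[-12, 45, -15]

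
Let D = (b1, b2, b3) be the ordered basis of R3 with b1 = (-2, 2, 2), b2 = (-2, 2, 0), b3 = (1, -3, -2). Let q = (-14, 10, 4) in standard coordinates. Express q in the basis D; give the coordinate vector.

[q]_D is the unique c with M c = q, where M has columns b1, ..., b3.
Solving this 3x3 system gives c = (4, 4, 2).
Check: 4b1 + 4b2 + 2b3 = (-14, 10, 4).

(4, 4, 2)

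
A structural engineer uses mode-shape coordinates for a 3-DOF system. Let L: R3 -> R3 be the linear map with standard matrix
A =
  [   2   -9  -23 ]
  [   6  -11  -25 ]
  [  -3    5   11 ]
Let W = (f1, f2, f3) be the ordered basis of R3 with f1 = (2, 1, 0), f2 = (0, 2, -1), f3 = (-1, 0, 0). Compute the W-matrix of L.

Let P have columns f1, ..., f3. Then [L]_W = P^(-1) A P.
Here det P = 1, so P^(-1) is integer; computing A P first and then P^(-1)(A P) gives [[-1, 1, 0], [1, 1, -3], [3, -3, 2]].

[[-1, 1, 0], [1, 1, -3], [3, -3, 2]]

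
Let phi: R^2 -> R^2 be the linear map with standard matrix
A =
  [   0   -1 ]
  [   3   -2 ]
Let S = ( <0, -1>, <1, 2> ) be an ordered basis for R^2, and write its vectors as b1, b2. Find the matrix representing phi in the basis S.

The j-th column of [phi]_S is [phi(bj)]_S.
phi(b1) = A b1 = <1, 2> = 0·b1 + b2, so column 1 is <0, 1>.
Repeating for b2 and assembling the columns gives [[0, -3], [1, -2]].

[[0, -3], [1, -2]]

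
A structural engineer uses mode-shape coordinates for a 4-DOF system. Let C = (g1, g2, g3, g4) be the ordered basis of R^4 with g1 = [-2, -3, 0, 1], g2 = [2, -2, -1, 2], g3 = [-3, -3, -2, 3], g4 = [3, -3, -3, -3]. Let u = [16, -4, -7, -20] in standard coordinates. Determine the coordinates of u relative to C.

[u]_C is the unique c with M c = u, where M has columns g1, ..., g4.
Solving this 4x4 system gives c = (0, -1, -2, 4).
Check: 0·g1 - g2 - 2g3 + 4g4 = [16, -4, -7, -20].

[0, -1, -2, 4]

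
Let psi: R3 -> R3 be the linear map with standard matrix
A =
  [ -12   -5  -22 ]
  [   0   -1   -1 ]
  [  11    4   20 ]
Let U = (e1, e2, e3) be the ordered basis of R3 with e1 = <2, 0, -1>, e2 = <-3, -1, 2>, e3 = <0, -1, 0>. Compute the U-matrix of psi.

[[2, 3, -2], [2, 3, -3], [-3, -2, 2]]

Let P have columns e1, ..., e3. Then [psi]_U = P^(-1) A P.
Here det P = 1, so P^(-1) is integer; computing A P first and then P^(-1)(A P) gives [[2, 3, -2], [2, 3, -3], [-3, -2, 2]].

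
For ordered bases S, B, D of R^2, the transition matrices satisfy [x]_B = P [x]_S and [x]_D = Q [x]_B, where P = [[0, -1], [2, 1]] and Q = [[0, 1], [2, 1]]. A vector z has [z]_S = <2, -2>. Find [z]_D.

<2, 6>

Apply P to get B-coordinates <2, 2>, then Q to get D-coordinates.
The result is [z]_D = <2, 6>.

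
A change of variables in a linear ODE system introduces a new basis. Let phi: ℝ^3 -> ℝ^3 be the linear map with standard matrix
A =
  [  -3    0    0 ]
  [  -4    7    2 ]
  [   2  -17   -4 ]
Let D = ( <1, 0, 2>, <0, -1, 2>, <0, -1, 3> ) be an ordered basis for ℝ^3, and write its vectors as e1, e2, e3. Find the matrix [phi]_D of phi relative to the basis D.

The j-th column of [phi]_D is [phi(ej)]_D.
phi(e1) = A e1 = <-3, 0, -6> = -3e1 + 0·e2 + 0·e3, so column 1 is <-3, 0, 0>.
Repeating for e2, e3 and assembling the columns gives [[-3, 0, 0], [0, 0, -2], [0, 3, 3]].

[[-3, 0, 0], [0, 0, -2], [0, 3, 3]]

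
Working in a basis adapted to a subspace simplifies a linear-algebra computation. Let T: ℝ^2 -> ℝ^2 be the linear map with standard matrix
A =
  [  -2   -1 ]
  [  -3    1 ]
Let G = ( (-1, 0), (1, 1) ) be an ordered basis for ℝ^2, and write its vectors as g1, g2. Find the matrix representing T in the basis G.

Let P have columns g1, g2. Then [T]_G = P^(-1) A P.
Here det P = -1, so P^(-1) is integer; computing A P first and then P^(-1)(A P) gives [[1, 1], [3, -2]].

[[1, 1], [3, -2]]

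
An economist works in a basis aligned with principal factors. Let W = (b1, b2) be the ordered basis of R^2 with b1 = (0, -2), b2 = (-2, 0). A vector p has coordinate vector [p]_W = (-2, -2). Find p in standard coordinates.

By definition p = -2b1 - 2b2.
Summing componentwise gives (4, 4).

(4, 4)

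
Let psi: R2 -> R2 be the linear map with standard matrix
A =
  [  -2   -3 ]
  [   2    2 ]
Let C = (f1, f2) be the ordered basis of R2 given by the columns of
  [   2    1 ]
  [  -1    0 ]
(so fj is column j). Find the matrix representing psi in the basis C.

[[-2, -2], [3, 2]]

Let P have columns f1, f2. Then [psi]_C = P^(-1) A P.
Here det P = 1, so P^(-1) is integer; computing A P first and then P^(-1)(A P) gives [[-2, -2], [3, 2]].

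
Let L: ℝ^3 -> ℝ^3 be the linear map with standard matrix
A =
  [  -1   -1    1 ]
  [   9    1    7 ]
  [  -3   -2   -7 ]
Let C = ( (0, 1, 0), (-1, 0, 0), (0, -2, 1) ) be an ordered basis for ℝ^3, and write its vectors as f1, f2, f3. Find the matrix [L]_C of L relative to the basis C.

Let P have columns f1, ..., f3. Then [L]_C = P^(-1) A P.
Here det P = 1, so P^(-1) is integer; computing A P first and then P^(-1)(A P) gives [[-3, -3, -1], [1, -1, -3], [-2, 3, -3]].

[[-3, -3, -1], [1, -1, -3], [-2, 3, -3]]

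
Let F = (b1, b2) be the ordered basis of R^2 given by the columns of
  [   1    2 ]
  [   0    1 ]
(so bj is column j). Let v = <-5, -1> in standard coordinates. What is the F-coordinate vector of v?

<-3, -1>

Write v = c_1 b1 + c_2 b2 and solve for the c_i.
System: c_1 + 2c_2 = -5, 0c_1 + c_2 = -1; solving gives c_1 = -3, c_2 = -1.
Check: -3b1 - b2 = <-5, -1>.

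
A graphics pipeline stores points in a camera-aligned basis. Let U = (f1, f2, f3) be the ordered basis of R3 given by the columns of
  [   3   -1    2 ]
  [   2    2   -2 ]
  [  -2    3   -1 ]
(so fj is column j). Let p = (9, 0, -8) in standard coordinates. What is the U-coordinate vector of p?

[p]_U is the unique c with M c = p, where M has columns f1, ..., f3.
Gaussian elimination on [M | p] yields c = (2, -1, 1).
Check: 2f1 - f2 + f3 = (9, 0, -8).

(2, -1, 1)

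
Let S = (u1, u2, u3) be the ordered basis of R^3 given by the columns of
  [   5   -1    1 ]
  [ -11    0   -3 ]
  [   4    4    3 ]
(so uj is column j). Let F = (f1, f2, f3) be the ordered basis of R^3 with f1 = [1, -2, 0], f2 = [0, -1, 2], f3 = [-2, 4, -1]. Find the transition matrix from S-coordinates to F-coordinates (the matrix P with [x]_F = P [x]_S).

[[1, -1, -1], [1, 2, 1], [-2, 0, -1]]

Take x = uj: its S-coordinates are the j-th standard unit vector, so P e_j — column j of P — equals [uj]_F.
u1 = f1 + f2 - 2f3, giving column 1 = [1, 1, -2]; repeating for each j gives P = [[1, -1, -1], [1, 2, 1], [-2, 0, -1]].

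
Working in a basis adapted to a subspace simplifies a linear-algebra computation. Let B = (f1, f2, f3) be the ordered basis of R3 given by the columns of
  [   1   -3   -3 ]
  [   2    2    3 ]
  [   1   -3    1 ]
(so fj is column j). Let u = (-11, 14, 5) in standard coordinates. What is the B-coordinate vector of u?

Write u = c_1 f1 + ... + c_3 f3 and solve for the c_i.
Row-reducing the augmented matrix [M | u] gives c = (1, 0, 4).
Check: f1 + 0·f2 + 4f3 = (-11, 14, 5).

(1, 0, 4)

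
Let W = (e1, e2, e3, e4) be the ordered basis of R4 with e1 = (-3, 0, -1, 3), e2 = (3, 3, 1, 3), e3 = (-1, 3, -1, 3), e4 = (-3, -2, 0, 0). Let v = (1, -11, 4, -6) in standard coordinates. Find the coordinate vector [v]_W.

(1, 1, -4, 1)

[v]_W is the unique c with M c = v, where M has columns e1, ..., e4.
Row-reducing the augmented matrix [M | v] gives c = (1, 1, -4, 1).
Check: e1 + e2 - 4e3 + e4 = (1, -11, 4, -6).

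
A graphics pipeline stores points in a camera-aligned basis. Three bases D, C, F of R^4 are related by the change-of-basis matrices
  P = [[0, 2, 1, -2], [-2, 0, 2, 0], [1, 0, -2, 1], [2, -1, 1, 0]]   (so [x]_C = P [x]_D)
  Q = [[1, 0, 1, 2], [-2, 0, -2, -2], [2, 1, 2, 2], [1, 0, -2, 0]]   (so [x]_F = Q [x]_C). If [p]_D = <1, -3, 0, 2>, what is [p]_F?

Apply P to get C-coordinates <-10, -2, 3, 5>, then Q to get F-coordinates.
The result is [p]_F = <3, 4, -6, -16>.

<3, 4, -6, -16>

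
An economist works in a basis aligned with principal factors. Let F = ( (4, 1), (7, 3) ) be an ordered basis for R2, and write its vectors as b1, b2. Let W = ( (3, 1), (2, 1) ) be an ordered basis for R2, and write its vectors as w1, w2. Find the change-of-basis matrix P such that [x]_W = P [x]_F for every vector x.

Column j of P is [bj]_W, since P maps F-coordinates to W-coordinates.
Expressing b1 in W: b1 = 2w1 - w2, so column 1 of P is (2, -1).
Doing the same for each bj gives P = [[2, 1], [-1, 2]].

[[2, 1], [-1, 2]]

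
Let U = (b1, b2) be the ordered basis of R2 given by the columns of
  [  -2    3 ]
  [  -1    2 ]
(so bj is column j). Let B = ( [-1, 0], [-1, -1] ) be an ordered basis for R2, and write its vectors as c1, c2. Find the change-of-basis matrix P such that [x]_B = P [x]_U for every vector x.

[[1, -1], [1, -2]]

Column j of P is [bj]_B, since P maps U-coordinates to B-coordinates.
Expressing b1 in B: b1 = c1 + c2, so column 1 of P is [1, 1].
Doing the same for each bj gives P = [[1, -1], [1, -2]].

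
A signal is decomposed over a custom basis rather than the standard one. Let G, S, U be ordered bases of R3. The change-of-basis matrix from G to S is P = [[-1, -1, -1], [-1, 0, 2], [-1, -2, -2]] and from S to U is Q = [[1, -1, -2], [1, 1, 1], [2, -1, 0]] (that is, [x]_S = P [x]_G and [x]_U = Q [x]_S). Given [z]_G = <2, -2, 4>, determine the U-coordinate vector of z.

<2, -4, -14>

Composing the changes, [z]_U = Q P [z]_G.
Q P = [[2, 3, 1], [-3, -3, -1], [-1, -2, -4]]; applying this to <2, -2, 4> gives <2, -4, -14>.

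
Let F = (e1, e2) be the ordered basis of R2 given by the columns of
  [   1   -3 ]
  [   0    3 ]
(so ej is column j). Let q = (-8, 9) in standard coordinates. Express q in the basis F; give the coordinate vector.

(1, 3)

We seek scalars with c_1 e1 + c_2 e2 = q; equivalently solve M c = q where the columns of M are e1, e2.
System: c_1 - 3c_2 = -8, 0c_1 + 3c_2 = 9; solving gives c_1 = 1, c_2 = 3.
Check: e1 + 3e2 = (-8, 9).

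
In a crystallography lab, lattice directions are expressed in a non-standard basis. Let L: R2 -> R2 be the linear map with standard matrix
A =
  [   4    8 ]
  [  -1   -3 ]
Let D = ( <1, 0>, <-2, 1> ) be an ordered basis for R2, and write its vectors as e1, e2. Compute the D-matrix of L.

[[2, -2], [-1, -1]]

Let P have columns e1, e2. Then [L]_D = P^(-1) A P.
Here det P = 1, so P^(-1) is integer; computing A P first and then P^(-1)(A P) gives [[2, -2], [-1, -1]].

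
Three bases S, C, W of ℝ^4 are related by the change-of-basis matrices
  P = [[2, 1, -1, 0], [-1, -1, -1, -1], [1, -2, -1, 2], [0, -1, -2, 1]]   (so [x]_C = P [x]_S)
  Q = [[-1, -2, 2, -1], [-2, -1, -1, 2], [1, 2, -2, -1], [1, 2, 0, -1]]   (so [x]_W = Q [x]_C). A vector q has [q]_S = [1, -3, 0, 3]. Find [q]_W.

[23, 2, -35, -9]

Composing the changes, [q]_W = Q P [q]_S.
Q P = [[2, -2, 3, 5], [-4, -1, 0, 1], [-2, 4, 1, -7], [0, 0, -1, -3]]; applying this to [1, -3, 0, 3] gives [23, 2, -35, -9].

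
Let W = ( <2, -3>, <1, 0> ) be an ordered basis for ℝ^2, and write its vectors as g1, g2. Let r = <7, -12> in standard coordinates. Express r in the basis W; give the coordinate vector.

<4, -1>

Write r = c_1 g1 + c_2 g2 and solve for the c_i.
System: 2c_1 + c_2 = 7, -3c_1 + 0c_2 = -12; solving gives c_1 = 4, c_2 = -1.
Check: 4g1 - g2 = <7, -12>.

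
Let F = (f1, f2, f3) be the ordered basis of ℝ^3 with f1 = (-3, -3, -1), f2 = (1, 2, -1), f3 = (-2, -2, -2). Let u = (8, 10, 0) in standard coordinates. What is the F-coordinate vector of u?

We seek scalars with c_1 f1 + ... + c_3 f3 = u; equivalently solve M c = u where the columns of M are f1, ..., f3.
Solving this 3x3 system gives c = (-2, 2, 0).
Check: -2f1 + 2f2 + 0·f3 = (8, 10, 0).

(-2, 2, 0)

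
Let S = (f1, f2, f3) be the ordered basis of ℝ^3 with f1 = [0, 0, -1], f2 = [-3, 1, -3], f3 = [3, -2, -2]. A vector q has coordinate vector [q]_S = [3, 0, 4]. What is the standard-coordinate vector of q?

q = M [q]_S, where M has columns f1, ..., f3.
Carrying out the matrix-vector product, q = [12, -8, -11].

[12, -8, -11]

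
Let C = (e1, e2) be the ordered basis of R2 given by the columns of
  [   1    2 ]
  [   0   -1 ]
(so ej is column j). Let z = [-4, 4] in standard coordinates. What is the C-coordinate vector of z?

[z]_C is the unique c with M c = z, where M has columns e1, e2.
System: c_1 + 2c_2 = -4, 0c_1 - c_2 = 4; solving gives c_1 = 4, c_2 = -4.
Check: 4e1 - 4e2 = [-4, 4].

[4, -4]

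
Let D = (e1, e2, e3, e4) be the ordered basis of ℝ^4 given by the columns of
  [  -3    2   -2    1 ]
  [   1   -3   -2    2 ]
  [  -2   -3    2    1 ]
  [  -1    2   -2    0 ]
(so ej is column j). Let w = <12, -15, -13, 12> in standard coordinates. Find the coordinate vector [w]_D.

Write w = c_1 e1 + ... + c_4 e4 and solve for the c_i.
Row-reducing the augmented matrix [M | w] gives c = (-2, 3, -2, -4).
Check: -2e1 + 3e2 - 2e3 - 4e4 = <12, -15, -13, 12>.

<-2, 3, -2, -4>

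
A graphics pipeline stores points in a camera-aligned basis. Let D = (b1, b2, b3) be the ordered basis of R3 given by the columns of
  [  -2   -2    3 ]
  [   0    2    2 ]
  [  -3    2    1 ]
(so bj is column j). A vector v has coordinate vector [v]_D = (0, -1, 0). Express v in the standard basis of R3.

v = M [v]_D, where M has columns b1, ..., b3.
Carrying out the matrix-vector product, v = (2, -2, -2).

(2, -2, -2)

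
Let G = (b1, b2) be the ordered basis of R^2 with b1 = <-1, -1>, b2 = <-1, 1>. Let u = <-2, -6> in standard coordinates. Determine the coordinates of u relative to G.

<4, -2>

[u]_G is the unique c with M c = u, where M has columns b1, b2.
System: -c_1 - c_2 = -2, -c_1 + c_2 = -6; solving gives c_1 = 4, c_2 = -2.
Check: 4b1 - 2b2 = <-2, -6>.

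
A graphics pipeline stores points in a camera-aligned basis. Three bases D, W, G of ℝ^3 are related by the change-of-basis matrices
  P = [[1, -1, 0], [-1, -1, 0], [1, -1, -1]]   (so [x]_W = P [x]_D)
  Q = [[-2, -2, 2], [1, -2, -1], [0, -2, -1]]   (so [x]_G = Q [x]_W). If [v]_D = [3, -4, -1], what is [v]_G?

Composing the changes, [v]_G = Q P [v]_D.
Q P = [[2, 2, -2], [2, 2, 1], [1, 3, 1]]; applying this to [3, -4, -1] gives [0, -3, -10].

[0, -3, -10]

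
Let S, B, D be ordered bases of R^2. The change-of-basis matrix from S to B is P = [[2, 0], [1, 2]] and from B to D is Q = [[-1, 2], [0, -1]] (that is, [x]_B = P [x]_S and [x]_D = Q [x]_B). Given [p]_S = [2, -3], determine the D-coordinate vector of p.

[-12, 4]

Composing the changes, [p]_D = Q P [p]_S.
Q P = [[0, 4], [-1, -2]]; applying this to [2, -3] gives [-12, 4].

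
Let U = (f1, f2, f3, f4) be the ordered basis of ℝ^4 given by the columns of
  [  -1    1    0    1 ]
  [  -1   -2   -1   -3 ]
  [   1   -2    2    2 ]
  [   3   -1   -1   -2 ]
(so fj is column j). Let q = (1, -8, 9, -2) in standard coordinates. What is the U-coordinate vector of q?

(1, -1, 0, 3)

We seek scalars with c_1 f1 + ... + c_4 f4 = q; equivalently solve M c = q where the columns of M are f1, ..., f4.
Gaussian elimination on [M | q] yields c = (1, -1, 0, 3).
Check: f1 - f2 + 0·f3 + 3f4 = (1, -8, 9, -2).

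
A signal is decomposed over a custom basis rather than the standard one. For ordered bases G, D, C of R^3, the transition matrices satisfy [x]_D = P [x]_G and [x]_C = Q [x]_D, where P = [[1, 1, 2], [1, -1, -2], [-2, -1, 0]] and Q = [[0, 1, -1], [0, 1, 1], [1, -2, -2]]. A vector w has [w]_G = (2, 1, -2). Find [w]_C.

Apply P to get D-coordinates (-1, 5, -5), then Q to get C-coordinates.
The result is [w]_C = (10, 0, -1).

(10, 0, -1)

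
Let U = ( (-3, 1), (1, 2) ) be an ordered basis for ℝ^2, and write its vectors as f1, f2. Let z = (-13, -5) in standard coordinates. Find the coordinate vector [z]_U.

[z]_U is the unique c with M c = z, where M has columns f1, f2.
System: -3c_1 + c_2 = -13, c_1 + 2c_2 = -5; solving gives c_1 = 3, c_2 = -4.
Check: 3f1 - 4f2 = (-13, -5).

(3, -4)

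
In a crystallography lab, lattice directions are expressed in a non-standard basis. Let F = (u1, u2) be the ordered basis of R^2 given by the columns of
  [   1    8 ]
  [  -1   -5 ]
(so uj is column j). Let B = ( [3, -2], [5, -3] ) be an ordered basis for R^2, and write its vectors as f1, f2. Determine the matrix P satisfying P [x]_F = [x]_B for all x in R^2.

[[2, 1], [-1, 1]]

Take x = uj: its F-coordinates are the j-th standard unit vector, so P e_j — column j of P — equals [uj]_B.
u1 = 2f1 - f2, giving column 1 = [2, -1]; repeating for each j gives P = [[2, 1], [-1, 1]].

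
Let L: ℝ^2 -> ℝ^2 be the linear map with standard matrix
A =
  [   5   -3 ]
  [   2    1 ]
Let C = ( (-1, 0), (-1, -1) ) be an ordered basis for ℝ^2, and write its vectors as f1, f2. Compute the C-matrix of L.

Let P have columns f1, f2. Then [L]_C = P^(-1) A P.
Here det P = 1, so P^(-1) is integer; computing A P first and then P^(-1)(A P) gives [[3, -1], [2, 3]].

[[3, -1], [2, 3]]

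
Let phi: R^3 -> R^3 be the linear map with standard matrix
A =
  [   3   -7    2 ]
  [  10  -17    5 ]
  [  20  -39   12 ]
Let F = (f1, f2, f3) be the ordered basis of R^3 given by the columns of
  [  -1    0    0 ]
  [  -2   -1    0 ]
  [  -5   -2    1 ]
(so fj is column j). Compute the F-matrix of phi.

Let P have columns f1, ..., f3. Then [phi]_F = P^(-1) A P.
Here det P = 1, so P^(-1) is integer; computing A P first and then P^(-1)(A P) gives [[-1, -3, -2], [3, -1, -1], [-1, -2, 0]].

[[-1, -3, -2], [3, -1, -1], [-1, -2, 0]]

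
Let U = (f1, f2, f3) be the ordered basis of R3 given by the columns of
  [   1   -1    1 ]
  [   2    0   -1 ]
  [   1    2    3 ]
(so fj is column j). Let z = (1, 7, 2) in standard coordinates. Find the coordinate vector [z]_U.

(3, 1, -1)

[z]_U is the unique c with M c = z, where M has columns f1, ..., f3.
Solving this 3x3 system gives c = (3, 1, -1).
Check: 3f1 + f2 - f3 = (1, 7, 2).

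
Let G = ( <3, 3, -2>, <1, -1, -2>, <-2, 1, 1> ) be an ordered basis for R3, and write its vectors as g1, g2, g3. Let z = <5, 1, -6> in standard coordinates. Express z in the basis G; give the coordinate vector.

<1, 2, 0>

We seek scalars with c_1 g1 + ... + c_3 g3 = z; equivalently solve M c = z where the columns of M are g1, ..., g3.
Gaussian elimination on [M | z] yields c = (1, 2, 0).
Check: g1 + 2g2 + 0·g3 = <5, 1, -6>.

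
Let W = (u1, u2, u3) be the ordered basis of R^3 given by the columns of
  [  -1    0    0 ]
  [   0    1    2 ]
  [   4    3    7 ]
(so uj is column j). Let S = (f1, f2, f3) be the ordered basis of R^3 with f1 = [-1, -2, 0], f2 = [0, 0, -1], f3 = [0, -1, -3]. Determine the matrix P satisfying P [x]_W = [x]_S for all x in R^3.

[[1, 0, 0], [2, 0, -1], [-2, -1, -2]]

Column j of P is [uj]_S, since P maps W-coordinates to S-coordinates.
Expressing u1 in S: u1 = f1 + 2f2 - 2f3, so column 1 of P is [1, 2, -2].
Doing the same for each uj gives P = [[1, 0, 0], [2, 0, -1], [-2, -1, -2]].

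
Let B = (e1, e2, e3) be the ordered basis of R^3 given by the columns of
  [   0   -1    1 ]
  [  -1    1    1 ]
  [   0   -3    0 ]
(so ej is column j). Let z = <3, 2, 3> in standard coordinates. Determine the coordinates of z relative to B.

We seek scalars with c_1 e1 + ... + c_3 e3 = z; equivalently solve M c = z where the columns of M are e1, ..., e3.
Solving this 3x3 system gives c = (-1, -1, 2).
Check: -e1 - e2 + 2e3 = <3, 2, 3>.

<-1, -1, 2>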